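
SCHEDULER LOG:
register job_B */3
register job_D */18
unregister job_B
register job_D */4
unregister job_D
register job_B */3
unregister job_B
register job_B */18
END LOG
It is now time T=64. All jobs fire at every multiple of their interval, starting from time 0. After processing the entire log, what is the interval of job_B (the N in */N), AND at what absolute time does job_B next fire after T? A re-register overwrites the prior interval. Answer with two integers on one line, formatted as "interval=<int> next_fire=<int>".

Op 1: register job_B */3 -> active={job_B:*/3}
Op 2: register job_D */18 -> active={job_B:*/3, job_D:*/18}
Op 3: unregister job_B -> active={job_D:*/18}
Op 4: register job_D */4 -> active={job_D:*/4}
Op 5: unregister job_D -> active={}
Op 6: register job_B */3 -> active={job_B:*/3}
Op 7: unregister job_B -> active={}
Op 8: register job_B */18 -> active={job_B:*/18}
Final interval of job_B = 18
Next fire of job_B after T=64: (64//18+1)*18 = 72

Answer: interval=18 next_fire=72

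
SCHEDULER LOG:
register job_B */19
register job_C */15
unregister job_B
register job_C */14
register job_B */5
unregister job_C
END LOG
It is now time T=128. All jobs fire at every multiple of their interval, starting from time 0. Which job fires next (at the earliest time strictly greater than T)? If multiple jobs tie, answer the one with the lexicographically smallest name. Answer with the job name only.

Op 1: register job_B */19 -> active={job_B:*/19}
Op 2: register job_C */15 -> active={job_B:*/19, job_C:*/15}
Op 3: unregister job_B -> active={job_C:*/15}
Op 4: register job_C */14 -> active={job_C:*/14}
Op 5: register job_B */5 -> active={job_B:*/5, job_C:*/14}
Op 6: unregister job_C -> active={job_B:*/5}
  job_B: interval 5, next fire after T=128 is 130
Earliest = 130, winner (lex tiebreak) = job_B

Answer: job_B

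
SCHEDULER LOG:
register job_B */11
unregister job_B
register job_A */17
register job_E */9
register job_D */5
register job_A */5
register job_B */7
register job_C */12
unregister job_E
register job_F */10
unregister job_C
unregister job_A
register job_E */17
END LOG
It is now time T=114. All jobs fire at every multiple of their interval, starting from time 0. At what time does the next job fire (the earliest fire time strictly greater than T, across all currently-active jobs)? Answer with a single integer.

Op 1: register job_B */11 -> active={job_B:*/11}
Op 2: unregister job_B -> active={}
Op 3: register job_A */17 -> active={job_A:*/17}
Op 4: register job_E */9 -> active={job_A:*/17, job_E:*/9}
Op 5: register job_D */5 -> active={job_A:*/17, job_D:*/5, job_E:*/9}
Op 6: register job_A */5 -> active={job_A:*/5, job_D:*/5, job_E:*/9}
Op 7: register job_B */7 -> active={job_A:*/5, job_B:*/7, job_D:*/5, job_E:*/9}
Op 8: register job_C */12 -> active={job_A:*/5, job_B:*/7, job_C:*/12, job_D:*/5, job_E:*/9}
Op 9: unregister job_E -> active={job_A:*/5, job_B:*/7, job_C:*/12, job_D:*/5}
Op 10: register job_F */10 -> active={job_A:*/5, job_B:*/7, job_C:*/12, job_D:*/5, job_F:*/10}
Op 11: unregister job_C -> active={job_A:*/5, job_B:*/7, job_D:*/5, job_F:*/10}
Op 12: unregister job_A -> active={job_B:*/7, job_D:*/5, job_F:*/10}
Op 13: register job_E */17 -> active={job_B:*/7, job_D:*/5, job_E:*/17, job_F:*/10}
  job_B: interval 7, next fire after T=114 is 119
  job_D: interval 5, next fire after T=114 is 115
  job_E: interval 17, next fire after T=114 is 119
  job_F: interval 10, next fire after T=114 is 120
Earliest fire time = 115 (job job_D)

Answer: 115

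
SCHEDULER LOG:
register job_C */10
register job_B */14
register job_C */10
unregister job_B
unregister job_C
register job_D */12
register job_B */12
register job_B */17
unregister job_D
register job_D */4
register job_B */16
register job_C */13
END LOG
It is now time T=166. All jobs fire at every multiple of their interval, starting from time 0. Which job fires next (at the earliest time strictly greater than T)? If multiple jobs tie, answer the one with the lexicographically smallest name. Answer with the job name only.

Op 1: register job_C */10 -> active={job_C:*/10}
Op 2: register job_B */14 -> active={job_B:*/14, job_C:*/10}
Op 3: register job_C */10 -> active={job_B:*/14, job_C:*/10}
Op 4: unregister job_B -> active={job_C:*/10}
Op 5: unregister job_C -> active={}
Op 6: register job_D */12 -> active={job_D:*/12}
Op 7: register job_B */12 -> active={job_B:*/12, job_D:*/12}
Op 8: register job_B */17 -> active={job_B:*/17, job_D:*/12}
Op 9: unregister job_D -> active={job_B:*/17}
Op 10: register job_D */4 -> active={job_B:*/17, job_D:*/4}
Op 11: register job_B */16 -> active={job_B:*/16, job_D:*/4}
Op 12: register job_C */13 -> active={job_B:*/16, job_C:*/13, job_D:*/4}
  job_B: interval 16, next fire after T=166 is 176
  job_C: interval 13, next fire after T=166 is 169
  job_D: interval 4, next fire after T=166 is 168
Earliest = 168, winner (lex tiebreak) = job_D

Answer: job_D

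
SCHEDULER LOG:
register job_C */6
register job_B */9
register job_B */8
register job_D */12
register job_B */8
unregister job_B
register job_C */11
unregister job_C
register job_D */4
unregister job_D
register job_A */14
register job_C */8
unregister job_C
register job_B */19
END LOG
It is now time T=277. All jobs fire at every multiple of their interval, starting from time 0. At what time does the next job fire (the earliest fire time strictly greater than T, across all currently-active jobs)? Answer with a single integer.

Answer: 280

Derivation:
Op 1: register job_C */6 -> active={job_C:*/6}
Op 2: register job_B */9 -> active={job_B:*/9, job_C:*/6}
Op 3: register job_B */8 -> active={job_B:*/8, job_C:*/6}
Op 4: register job_D */12 -> active={job_B:*/8, job_C:*/6, job_D:*/12}
Op 5: register job_B */8 -> active={job_B:*/8, job_C:*/6, job_D:*/12}
Op 6: unregister job_B -> active={job_C:*/6, job_D:*/12}
Op 7: register job_C */11 -> active={job_C:*/11, job_D:*/12}
Op 8: unregister job_C -> active={job_D:*/12}
Op 9: register job_D */4 -> active={job_D:*/4}
Op 10: unregister job_D -> active={}
Op 11: register job_A */14 -> active={job_A:*/14}
Op 12: register job_C */8 -> active={job_A:*/14, job_C:*/8}
Op 13: unregister job_C -> active={job_A:*/14}
Op 14: register job_B */19 -> active={job_A:*/14, job_B:*/19}
  job_A: interval 14, next fire after T=277 is 280
  job_B: interval 19, next fire after T=277 is 285
Earliest fire time = 280 (job job_A)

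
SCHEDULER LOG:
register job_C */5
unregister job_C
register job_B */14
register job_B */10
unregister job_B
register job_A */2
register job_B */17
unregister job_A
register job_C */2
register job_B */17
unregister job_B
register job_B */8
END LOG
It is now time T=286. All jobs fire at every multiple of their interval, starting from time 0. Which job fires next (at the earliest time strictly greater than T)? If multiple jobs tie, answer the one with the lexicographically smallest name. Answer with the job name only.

Op 1: register job_C */5 -> active={job_C:*/5}
Op 2: unregister job_C -> active={}
Op 3: register job_B */14 -> active={job_B:*/14}
Op 4: register job_B */10 -> active={job_B:*/10}
Op 5: unregister job_B -> active={}
Op 6: register job_A */2 -> active={job_A:*/2}
Op 7: register job_B */17 -> active={job_A:*/2, job_B:*/17}
Op 8: unregister job_A -> active={job_B:*/17}
Op 9: register job_C */2 -> active={job_B:*/17, job_C:*/2}
Op 10: register job_B */17 -> active={job_B:*/17, job_C:*/2}
Op 11: unregister job_B -> active={job_C:*/2}
Op 12: register job_B */8 -> active={job_B:*/8, job_C:*/2}
  job_B: interval 8, next fire after T=286 is 288
  job_C: interval 2, next fire after T=286 is 288
Earliest = 288, winner (lex tiebreak) = job_B

Answer: job_B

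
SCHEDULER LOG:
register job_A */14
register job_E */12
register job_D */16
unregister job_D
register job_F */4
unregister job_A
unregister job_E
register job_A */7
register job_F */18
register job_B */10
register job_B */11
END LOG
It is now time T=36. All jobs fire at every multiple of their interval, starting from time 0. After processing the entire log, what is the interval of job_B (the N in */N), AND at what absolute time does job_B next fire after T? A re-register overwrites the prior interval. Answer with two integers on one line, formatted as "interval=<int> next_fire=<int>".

Op 1: register job_A */14 -> active={job_A:*/14}
Op 2: register job_E */12 -> active={job_A:*/14, job_E:*/12}
Op 3: register job_D */16 -> active={job_A:*/14, job_D:*/16, job_E:*/12}
Op 4: unregister job_D -> active={job_A:*/14, job_E:*/12}
Op 5: register job_F */4 -> active={job_A:*/14, job_E:*/12, job_F:*/4}
Op 6: unregister job_A -> active={job_E:*/12, job_F:*/4}
Op 7: unregister job_E -> active={job_F:*/4}
Op 8: register job_A */7 -> active={job_A:*/7, job_F:*/4}
Op 9: register job_F */18 -> active={job_A:*/7, job_F:*/18}
Op 10: register job_B */10 -> active={job_A:*/7, job_B:*/10, job_F:*/18}
Op 11: register job_B */11 -> active={job_A:*/7, job_B:*/11, job_F:*/18}
Final interval of job_B = 11
Next fire of job_B after T=36: (36//11+1)*11 = 44

Answer: interval=11 next_fire=44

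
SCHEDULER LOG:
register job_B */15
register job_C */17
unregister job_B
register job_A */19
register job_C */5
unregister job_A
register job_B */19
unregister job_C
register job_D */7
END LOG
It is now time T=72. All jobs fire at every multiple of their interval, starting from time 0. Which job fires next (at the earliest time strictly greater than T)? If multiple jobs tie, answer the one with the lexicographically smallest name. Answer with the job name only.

Answer: job_B

Derivation:
Op 1: register job_B */15 -> active={job_B:*/15}
Op 2: register job_C */17 -> active={job_B:*/15, job_C:*/17}
Op 3: unregister job_B -> active={job_C:*/17}
Op 4: register job_A */19 -> active={job_A:*/19, job_C:*/17}
Op 5: register job_C */5 -> active={job_A:*/19, job_C:*/5}
Op 6: unregister job_A -> active={job_C:*/5}
Op 7: register job_B */19 -> active={job_B:*/19, job_C:*/5}
Op 8: unregister job_C -> active={job_B:*/19}
Op 9: register job_D */7 -> active={job_B:*/19, job_D:*/7}
  job_B: interval 19, next fire after T=72 is 76
  job_D: interval 7, next fire after T=72 is 77
Earliest = 76, winner (lex tiebreak) = job_B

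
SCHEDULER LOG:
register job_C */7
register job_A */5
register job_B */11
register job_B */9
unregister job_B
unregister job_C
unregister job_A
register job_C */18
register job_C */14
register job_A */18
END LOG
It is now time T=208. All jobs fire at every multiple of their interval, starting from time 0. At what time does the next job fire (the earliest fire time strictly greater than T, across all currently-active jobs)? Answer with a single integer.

Answer: 210

Derivation:
Op 1: register job_C */7 -> active={job_C:*/7}
Op 2: register job_A */5 -> active={job_A:*/5, job_C:*/7}
Op 3: register job_B */11 -> active={job_A:*/5, job_B:*/11, job_C:*/7}
Op 4: register job_B */9 -> active={job_A:*/5, job_B:*/9, job_C:*/7}
Op 5: unregister job_B -> active={job_A:*/5, job_C:*/7}
Op 6: unregister job_C -> active={job_A:*/5}
Op 7: unregister job_A -> active={}
Op 8: register job_C */18 -> active={job_C:*/18}
Op 9: register job_C */14 -> active={job_C:*/14}
Op 10: register job_A */18 -> active={job_A:*/18, job_C:*/14}
  job_A: interval 18, next fire after T=208 is 216
  job_C: interval 14, next fire after T=208 is 210
Earliest fire time = 210 (job job_C)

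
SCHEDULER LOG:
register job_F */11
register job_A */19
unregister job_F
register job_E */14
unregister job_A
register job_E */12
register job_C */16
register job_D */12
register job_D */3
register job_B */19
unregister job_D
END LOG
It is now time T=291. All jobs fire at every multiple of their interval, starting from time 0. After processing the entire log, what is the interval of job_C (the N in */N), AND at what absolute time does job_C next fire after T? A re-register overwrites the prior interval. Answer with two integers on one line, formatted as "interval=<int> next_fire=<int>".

Answer: interval=16 next_fire=304

Derivation:
Op 1: register job_F */11 -> active={job_F:*/11}
Op 2: register job_A */19 -> active={job_A:*/19, job_F:*/11}
Op 3: unregister job_F -> active={job_A:*/19}
Op 4: register job_E */14 -> active={job_A:*/19, job_E:*/14}
Op 5: unregister job_A -> active={job_E:*/14}
Op 6: register job_E */12 -> active={job_E:*/12}
Op 7: register job_C */16 -> active={job_C:*/16, job_E:*/12}
Op 8: register job_D */12 -> active={job_C:*/16, job_D:*/12, job_E:*/12}
Op 9: register job_D */3 -> active={job_C:*/16, job_D:*/3, job_E:*/12}
Op 10: register job_B */19 -> active={job_B:*/19, job_C:*/16, job_D:*/3, job_E:*/12}
Op 11: unregister job_D -> active={job_B:*/19, job_C:*/16, job_E:*/12}
Final interval of job_C = 16
Next fire of job_C after T=291: (291//16+1)*16 = 304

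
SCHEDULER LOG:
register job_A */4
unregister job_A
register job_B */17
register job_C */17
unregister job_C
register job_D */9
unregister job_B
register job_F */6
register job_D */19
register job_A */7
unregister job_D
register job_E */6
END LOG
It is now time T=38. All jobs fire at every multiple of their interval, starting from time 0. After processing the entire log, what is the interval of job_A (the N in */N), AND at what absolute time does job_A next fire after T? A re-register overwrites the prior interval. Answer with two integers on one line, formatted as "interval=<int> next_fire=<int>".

Answer: interval=7 next_fire=42

Derivation:
Op 1: register job_A */4 -> active={job_A:*/4}
Op 2: unregister job_A -> active={}
Op 3: register job_B */17 -> active={job_B:*/17}
Op 4: register job_C */17 -> active={job_B:*/17, job_C:*/17}
Op 5: unregister job_C -> active={job_B:*/17}
Op 6: register job_D */9 -> active={job_B:*/17, job_D:*/9}
Op 7: unregister job_B -> active={job_D:*/9}
Op 8: register job_F */6 -> active={job_D:*/9, job_F:*/6}
Op 9: register job_D */19 -> active={job_D:*/19, job_F:*/6}
Op 10: register job_A */7 -> active={job_A:*/7, job_D:*/19, job_F:*/6}
Op 11: unregister job_D -> active={job_A:*/7, job_F:*/6}
Op 12: register job_E */6 -> active={job_A:*/7, job_E:*/6, job_F:*/6}
Final interval of job_A = 7
Next fire of job_A after T=38: (38//7+1)*7 = 42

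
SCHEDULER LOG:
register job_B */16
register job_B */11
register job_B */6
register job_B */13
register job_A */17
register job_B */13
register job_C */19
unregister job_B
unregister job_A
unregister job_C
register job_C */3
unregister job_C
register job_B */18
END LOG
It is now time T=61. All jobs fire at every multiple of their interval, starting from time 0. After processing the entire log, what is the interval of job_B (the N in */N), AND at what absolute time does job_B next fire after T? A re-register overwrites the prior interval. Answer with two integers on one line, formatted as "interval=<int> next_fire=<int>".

Answer: interval=18 next_fire=72

Derivation:
Op 1: register job_B */16 -> active={job_B:*/16}
Op 2: register job_B */11 -> active={job_B:*/11}
Op 3: register job_B */6 -> active={job_B:*/6}
Op 4: register job_B */13 -> active={job_B:*/13}
Op 5: register job_A */17 -> active={job_A:*/17, job_B:*/13}
Op 6: register job_B */13 -> active={job_A:*/17, job_B:*/13}
Op 7: register job_C */19 -> active={job_A:*/17, job_B:*/13, job_C:*/19}
Op 8: unregister job_B -> active={job_A:*/17, job_C:*/19}
Op 9: unregister job_A -> active={job_C:*/19}
Op 10: unregister job_C -> active={}
Op 11: register job_C */3 -> active={job_C:*/3}
Op 12: unregister job_C -> active={}
Op 13: register job_B */18 -> active={job_B:*/18}
Final interval of job_B = 18
Next fire of job_B after T=61: (61//18+1)*18 = 72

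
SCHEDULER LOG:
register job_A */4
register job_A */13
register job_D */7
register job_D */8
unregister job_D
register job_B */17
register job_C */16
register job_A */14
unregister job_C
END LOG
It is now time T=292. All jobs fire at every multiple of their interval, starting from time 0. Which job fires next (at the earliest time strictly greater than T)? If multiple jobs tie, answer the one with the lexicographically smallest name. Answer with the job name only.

Op 1: register job_A */4 -> active={job_A:*/4}
Op 2: register job_A */13 -> active={job_A:*/13}
Op 3: register job_D */7 -> active={job_A:*/13, job_D:*/7}
Op 4: register job_D */8 -> active={job_A:*/13, job_D:*/8}
Op 5: unregister job_D -> active={job_A:*/13}
Op 6: register job_B */17 -> active={job_A:*/13, job_B:*/17}
Op 7: register job_C */16 -> active={job_A:*/13, job_B:*/17, job_C:*/16}
Op 8: register job_A */14 -> active={job_A:*/14, job_B:*/17, job_C:*/16}
Op 9: unregister job_C -> active={job_A:*/14, job_B:*/17}
  job_A: interval 14, next fire after T=292 is 294
  job_B: interval 17, next fire after T=292 is 306
Earliest = 294, winner (lex tiebreak) = job_A

Answer: job_A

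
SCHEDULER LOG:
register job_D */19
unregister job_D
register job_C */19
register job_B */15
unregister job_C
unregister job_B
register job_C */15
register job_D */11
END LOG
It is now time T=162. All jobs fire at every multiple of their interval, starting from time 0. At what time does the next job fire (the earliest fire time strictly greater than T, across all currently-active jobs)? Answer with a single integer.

Op 1: register job_D */19 -> active={job_D:*/19}
Op 2: unregister job_D -> active={}
Op 3: register job_C */19 -> active={job_C:*/19}
Op 4: register job_B */15 -> active={job_B:*/15, job_C:*/19}
Op 5: unregister job_C -> active={job_B:*/15}
Op 6: unregister job_B -> active={}
Op 7: register job_C */15 -> active={job_C:*/15}
Op 8: register job_D */11 -> active={job_C:*/15, job_D:*/11}
  job_C: interval 15, next fire after T=162 is 165
  job_D: interval 11, next fire after T=162 is 165
Earliest fire time = 165 (job job_C)

Answer: 165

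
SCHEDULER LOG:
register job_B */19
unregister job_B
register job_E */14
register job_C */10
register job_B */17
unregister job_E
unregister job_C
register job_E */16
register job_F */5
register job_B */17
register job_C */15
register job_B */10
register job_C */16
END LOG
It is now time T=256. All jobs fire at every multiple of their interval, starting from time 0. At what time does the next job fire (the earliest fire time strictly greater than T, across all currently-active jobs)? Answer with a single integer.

Answer: 260

Derivation:
Op 1: register job_B */19 -> active={job_B:*/19}
Op 2: unregister job_B -> active={}
Op 3: register job_E */14 -> active={job_E:*/14}
Op 4: register job_C */10 -> active={job_C:*/10, job_E:*/14}
Op 5: register job_B */17 -> active={job_B:*/17, job_C:*/10, job_E:*/14}
Op 6: unregister job_E -> active={job_B:*/17, job_C:*/10}
Op 7: unregister job_C -> active={job_B:*/17}
Op 8: register job_E */16 -> active={job_B:*/17, job_E:*/16}
Op 9: register job_F */5 -> active={job_B:*/17, job_E:*/16, job_F:*/5}
Op 10: register job_B */17 -> active={job_B:*/17, job_E:*/16, job_F:*/5}
Op 11: register job_C */15 -> active={job_B:*/17, job_C:*/15, job_E:*/16, job_F:*/5}
Op 12: register job_B */10 -> active={job_B:*/10, job_C:*/15, job_E:*/16, job_F:*/5}
Op 13: register job_C */16 -> active={job_B:*/10, job_C:*/16, job_E:*/16, job_F:*/5}
  job_B: interval 10, next fire after T=256 is 260
  job_C: interval 16, next fire after T=256 is 272
  job_E: interval 16, next fire after T=256 is 272
  job_F: interval 5, next fire after T=256 is 260
Earliest fire time = 260 (job job_B)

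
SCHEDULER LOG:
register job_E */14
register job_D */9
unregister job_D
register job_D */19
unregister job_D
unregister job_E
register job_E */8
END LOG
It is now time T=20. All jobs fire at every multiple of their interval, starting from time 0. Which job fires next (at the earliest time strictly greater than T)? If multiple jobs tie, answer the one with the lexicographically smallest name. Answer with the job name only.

Op 1: register job_E */14 -> active={job_E:*/14}
Op 2: register job_D */9 -> active={job_D:*/9, job_E:*/14}
Op 3: unregister job_D -> active={job_E:*/14}
Op 4: register job_D */19 -> active={job_D:*/19, job_E:*/14}
Op 5: unregister job_D -> active={job_E:*/14}
Op 6: unregister job_E -> active={}
Op 7: register job_E */8 -> active={job_E:*/8}
  job_E: interval 8, next fire after T=20 is 24
Earliest = 24, winner (lex tiebreak) = job_E

Answer: job_E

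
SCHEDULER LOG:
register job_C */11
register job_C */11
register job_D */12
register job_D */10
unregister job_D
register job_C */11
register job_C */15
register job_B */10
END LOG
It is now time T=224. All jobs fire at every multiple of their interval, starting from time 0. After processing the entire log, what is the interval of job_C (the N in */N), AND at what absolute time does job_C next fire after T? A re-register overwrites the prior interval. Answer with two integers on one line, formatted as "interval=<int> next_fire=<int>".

Op 1: register job_C */11 -> active={job_C:*/11}
Op 2: register job_C */11 -> active={job_C:*/11}
Op 3: register job_D */12 -> active={job_C:*/11, job_D:*/12}
Op 4: register job_D */10 -> active={job_C:*/11, job_D:*/10}
Op 5: unregister job_D -> active={job_C:*/11}
Op 6: register job_C */11 -> active={job_C:*/11}
Op 7: register job_C */15 -> active={job_C:*/15}
Op 8: register job_B */10 -> active={job_B:*/10, job_C:*/15}
Final interval of job_C = 15
Next fire of job_C after T=224: (224//15+1)*15 = 225

Answer: interval=15 next_fire=225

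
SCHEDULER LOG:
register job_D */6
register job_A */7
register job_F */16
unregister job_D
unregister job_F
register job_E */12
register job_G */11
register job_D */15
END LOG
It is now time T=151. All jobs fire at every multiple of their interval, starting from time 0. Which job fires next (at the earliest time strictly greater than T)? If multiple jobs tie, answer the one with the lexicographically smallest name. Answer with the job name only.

Op 1: register job_D */6 -> active={job_D:*/6}
Op 2: register job_A */7 -> active={job_A:*/7, job_D:*/6}
Op 3: register job_F */16 -> active={job_A:*/7, job_D:*/6, job_F:*/16}
Op 4: unregister job_D -> active={job_A:*/7, job_F:*/16}
Op 5: unregister job_F -> active={job_A:*/7}
Op 6: register job_E */12 -> active={job_A:*/7, job_E:*/12}
Op 7: register job_G */11 -> active={job_A:*/7, job_E:*/12, job_G:*/11}
Op 8: register job_D */15 -> active={job_A:*/7, job_D:*/15, job_E:*/12, job_G:*/11}
  job_A: interval 7, next fire after T=151 is 154
  job_D: interval 15, next fire after T=151 is 165
  job_E: interval 12, next fire after T=151 is 156
  job_G: interval 11, next fire after T=151 is 154
Earliest = 154, winner (lex tiebreak) = job_A

Answer: job_A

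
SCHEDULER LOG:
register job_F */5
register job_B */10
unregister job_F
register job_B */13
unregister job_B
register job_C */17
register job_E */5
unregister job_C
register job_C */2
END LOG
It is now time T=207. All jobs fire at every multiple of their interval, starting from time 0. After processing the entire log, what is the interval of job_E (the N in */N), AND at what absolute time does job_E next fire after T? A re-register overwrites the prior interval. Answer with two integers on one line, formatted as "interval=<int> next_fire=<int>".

Op 1: register job_F */5 -> active={job_F:*/5}
Op 2: register job_B */10 -> active={job_B:*/10, job_F:*/5}
Op 3: unregister job_F -> active={job_B:*/10}
Op 4: register job_B */13 -> active={job_B:*/13}
Op 5: unregister job_B -> active={}
Op 6: register job_C */17 -> active={job_C:*/17}
Op 7: register job_E */5 -> active={job_C:*/17, job_E:*/5}
Op 8: unregister job_C -> active={job_E:*/5}
Op 9: register job_C */2 -> active={job_C:*/2, job_E:*/5}
Final interval of job_E = 5
Next fire of job_E after T=207: (207//5+1)*5 = 210

Answer: interval=5 next_fire=210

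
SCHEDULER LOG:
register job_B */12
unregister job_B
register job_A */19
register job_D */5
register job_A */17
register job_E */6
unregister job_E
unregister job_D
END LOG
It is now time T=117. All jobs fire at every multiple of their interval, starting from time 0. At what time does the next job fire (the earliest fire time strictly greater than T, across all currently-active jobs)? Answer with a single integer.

Answer: 119

Derivation:
Op 1: register job_B */12 -> active={job_B:*/12}
Op 2: unregister job_B -> active={}
Op 3: register job_A */19 -> active={job_A:*/19}
Op 4: register job_D */5 -> active={job_A:*/19, job_D:*/5}
Op 5: register job_A */17 -> active={job_A:*/17, job_D:*/5}
Op 6: register job_E */6 -> active={job_A:*/17, job_D:*/5, job_E:*/6}
Op 7: unregister job_E -> active={job_A:*/17, job_D:*/5}
Op 8: unregister job_D -> active={job_A:*/17}
  job_A: interval 17, next fire after T=117 is 119
Earliest fire time = 119 (job job_A)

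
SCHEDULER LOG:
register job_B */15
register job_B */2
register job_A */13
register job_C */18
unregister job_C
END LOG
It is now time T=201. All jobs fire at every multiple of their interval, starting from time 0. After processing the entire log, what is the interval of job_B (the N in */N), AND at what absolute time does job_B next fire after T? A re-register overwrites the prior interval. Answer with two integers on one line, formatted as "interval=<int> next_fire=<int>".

Answer: interval=2 next_fire=202

Derivation:
Op 1: register job_B */15 -> active={job_B:*/15}
Op 2: register job_B */2 -> active={job_B:*/2}
Op 3: register job_A */13 -> active={job_A:*/13, job_B:*/2}
Op 4: register job_C */18 -> active={job_A:*/13, job_B:*/2, job_C:*/18}
Op 5: unregister job_C -> active={job_A:*/13, job_B:*/2}
Final interval of job_B = 2
Next fire of job_B after T=201: (201//2+1)*2 = 202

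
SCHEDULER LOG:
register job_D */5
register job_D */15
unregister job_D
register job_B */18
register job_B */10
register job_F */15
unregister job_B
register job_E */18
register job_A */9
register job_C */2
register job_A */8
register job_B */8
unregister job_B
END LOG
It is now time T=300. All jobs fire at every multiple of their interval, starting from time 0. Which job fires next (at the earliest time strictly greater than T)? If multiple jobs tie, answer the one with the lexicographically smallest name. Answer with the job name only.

Answer: job_C

Derivation:
Op 1: register job_D */5 -> active={job_D:*/5}
Op 2: register job_D */15 -> active={job_D:*/15}
Op 3: unregister job_D -> active={}
Op 4: register job_B */18 -> active={job_B:*/18}
Op 5: register job_B */10 -> active={job_B:*/10}
Op 6: register job_F */15 -> active={job_B:*/10, job_F:*/15}
Op 7: unregister job_B -> active={job_F:*/15}
Op 8: register job_E */18 -> active={job_E:*/18, job_F:*/15}
Op 9: register job_A */9 -> active={job_A:*/9, job_E:*/18, job_F:*/15}
Op 10: register job_C */2 -> active={job_A:*/9, job_C:*/2, job_E:*/18, job_F:*/15}
Op 11: register job_A */8 -> active={job_A:*/8, job_C:*/2, job_E:*/18, job_F:*/15}
Op 12: register job_B */8 -> active={job_A:*/8, job_B:*/8, job_C:*/2, job_E:*/18, job_F:*/15}
Op 13: unregister job_B -> active={job_A:*/8, job_C:*/2, job_E:*/18, job_F:*/15}
  job_A: interval 8, next fire after T=300 is 304
  job_C: interval 2, next fire after T=300 is 302
  job_E: interval 18, next fire after T=300 is 306
  job_F: interval 15, next fire after T=300 is 315
Earliest = 302, winner (lex tiebreak) = job_C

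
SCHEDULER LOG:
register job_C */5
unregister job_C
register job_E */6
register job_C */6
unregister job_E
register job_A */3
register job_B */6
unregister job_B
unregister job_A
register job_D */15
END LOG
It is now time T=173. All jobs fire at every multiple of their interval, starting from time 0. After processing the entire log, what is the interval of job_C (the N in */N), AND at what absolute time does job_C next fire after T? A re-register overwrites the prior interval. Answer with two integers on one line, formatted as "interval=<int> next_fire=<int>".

Op 1: register job_C */5 -> active={job_C:*/5}
Op 2: unregister job_C -> active={}
Op 3: register job_E */6 -> active={job_E:*/6}
Op 4: register job_C */6 -> active={job_C:*/6, job_E:*/6}
Op 5: unregister job_E -> active={job_C:*/6}
Op 6: register job_A */3 -> active={job_A:*/3, job_C:*/6}
Op 7: register job_B */6 -> active={job_A:*/3, job_B:*/6, job_C:*/6}
Op 8: unregister job_B -> active={job_A:*/3, job_C:*/6}
Op 9: unregister job_A -> active={job_C:*/6}
Op 10: register job_D */15 -> active={job_C:*/6, job_D:*/15}
Final interval of job_C = 6
Next fire of job_C after T=173: (173//6+1)*6 = 174

Answer: interval=6 next_fire=174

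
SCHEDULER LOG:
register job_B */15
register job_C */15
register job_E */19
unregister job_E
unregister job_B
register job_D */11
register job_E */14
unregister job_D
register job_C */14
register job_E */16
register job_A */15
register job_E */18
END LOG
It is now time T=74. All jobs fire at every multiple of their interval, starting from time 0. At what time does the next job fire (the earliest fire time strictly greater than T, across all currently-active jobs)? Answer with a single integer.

Answer: 75

Derivation:
Op 1: register job_B */15 -> active={job_B:*/15}
Op 2: register job_C */15 -> active={job_B:*/15, job_C:*/15}
Op 3: register job_E */19 -> active={job_B:*/15, job_C:*/15, job_E:*/19}
Op 4: unregister job_E -> active={job_B:*/15, job_C:*/15}
Op 5: unregister job_B -> active={job_C:*/15}
Op 6: register job_D */11 -> active={job_C:*/15, job_D:*/11}
Op 7: register job_E */14 -> active={job_C:*/15, job_D:*/11, job_E:*/14}
Op 8: unregister job_D -> active={job_C:*/15, job_E:*/14}
Op 9: register job_C */14 -> active={job_C:*/14, job_E:*/14}
Op 10: register job_E */16 -> active={job_C:*/14, job_E:*/16}
Op 11: register job_A */15 -> active={job_A:*/15, job_C:*/14, job_E:*/16}
Op 12: register job_E */18 -> active={job_A:*/15, job_C:*/14, job_E:*/18}
  job_A: interval 15, next fire after T=74 is 75
  job_C: interval 14, next fire after T=74 is 84
  job_E: interval 18, next fire after T=74 is 90
Earliest fire time = 75 (job job_A)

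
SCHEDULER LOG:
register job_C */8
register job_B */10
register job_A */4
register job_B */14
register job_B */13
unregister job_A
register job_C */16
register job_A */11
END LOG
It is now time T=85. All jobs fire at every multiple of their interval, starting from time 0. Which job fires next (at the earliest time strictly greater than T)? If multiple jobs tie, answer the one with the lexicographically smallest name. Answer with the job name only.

Op 1: register job_C */8 -> active={job_C:*/8}
Op 2: register job_B */10 -> active={job_B:*/10, job_C:*/8}
Op 3: register job_A */4 -> active={job_A:*/4, job_B:*/10, job_C:*/8}
Op 4: register job_B */14 -> active={job_A:*/4, job_B:*/14, job_C:*/8}
Op 5: register job_B */13 -> active={job_A:*/4, job_B:*/13, job_C:*/8}
Op 6: unregister job_A -> active={job_B:*/13, job_C:*/8}
Op 7: register job_C */16 -> active={job_B:*/13, job_C:*/16}
Op 8: register job_A */11 -> active={job_A:*/11, job_B:*/13, job_C:*/16}
  job_A: interval 11, next fire after T=85 is 88
  job_B: interval 13, next fire after T=85 is 91
  job_C: interval 16, next fire after T=85 is 96
Earliest = 88, winner (lex tiebreak) = job_A

Answer: job_A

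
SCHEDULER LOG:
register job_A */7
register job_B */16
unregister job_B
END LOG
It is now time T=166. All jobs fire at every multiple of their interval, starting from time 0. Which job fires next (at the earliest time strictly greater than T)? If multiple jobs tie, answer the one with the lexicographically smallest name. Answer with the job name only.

Answer: job_A

Derivation:
Op 1: register job_A */7 -> active={job_A:*/7}
Op 2: register job_B */16 -> active={job_A:*/7, job_B:*/16}
Op 3: unregister job_B -> active={job_A:*/7}
  job_A: interval 7, next fire after T=166 is 168
Earliest = 168, winner (lex tiebreak) = job_A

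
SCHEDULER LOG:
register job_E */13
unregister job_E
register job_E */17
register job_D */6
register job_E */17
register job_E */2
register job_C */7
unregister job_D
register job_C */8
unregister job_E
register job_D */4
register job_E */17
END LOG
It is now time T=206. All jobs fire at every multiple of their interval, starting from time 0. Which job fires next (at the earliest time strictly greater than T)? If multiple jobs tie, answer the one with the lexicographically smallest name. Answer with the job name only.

Answer: job_C

Derivation:
Op 1: register job_E */13 -> active={job_E:*/13}
Op 2: unregister job_E -> active={}
Op 3: register job_E */17 -> active={job_E:*/17}
Op 4: register job_D */6 -> active={job_D:*/6, job_E:*/17}
Op 5: register job_E */17 -> active={job_D:*/6, job_E:*/17}
Op 6: register job_E */2 -> active={job_D:*/6, job_E:*/2}
Op 7: register job_C */7 -> active={job_C:*/7, job_D:*/6, job_E:*/2}
Op 8: unregister job_D -> active={job_C:*/7, job_E:*/2}
Op 9: register job_C */8 -> active={job_C:*/8, job_E:*/2}
Op 10: unregister job_E -> active={job_C:*/8}
Op 11: register job_D */4 -> active={job_C:*/8, job_D:*/4}
Op 12: register job_E */17 -> active={job_C:*/8, job_D:*/4, job_E:*/17}
  job_C: interval 8, next fire after T=206 is 208
  job_D: interval 4, next fire after T=206 is 208
  job_E: interval 17, next fire after T=206 is 221
Earliest = 208, winner (lex tiebreak) = job_C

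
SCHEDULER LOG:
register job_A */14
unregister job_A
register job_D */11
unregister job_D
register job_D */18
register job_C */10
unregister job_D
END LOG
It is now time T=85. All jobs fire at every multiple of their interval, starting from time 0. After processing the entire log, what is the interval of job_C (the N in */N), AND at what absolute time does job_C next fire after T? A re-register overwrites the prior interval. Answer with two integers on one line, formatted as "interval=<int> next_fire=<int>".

Answer: interval=10 next_fire=90

Derivation:
Op 1: register job_A */14 -> active={job_A:*/14}
Op 2: unregister job_A -> active={}
Op 3: register job_D */11 -> active={job_D:*/11}
Op 4: unregister job_D -> active={}
Op 5: register job_D */18 -> active={job_D:*/18}
Op 6: register job_C */10 -> active={job_C:*/10, job_D:*/18}
Op 7: unregister job_D -> active={job_C:*/10}
Final interval of job_C = 10
Next fire of job_C after T=85: (85//10+1)*10 = 90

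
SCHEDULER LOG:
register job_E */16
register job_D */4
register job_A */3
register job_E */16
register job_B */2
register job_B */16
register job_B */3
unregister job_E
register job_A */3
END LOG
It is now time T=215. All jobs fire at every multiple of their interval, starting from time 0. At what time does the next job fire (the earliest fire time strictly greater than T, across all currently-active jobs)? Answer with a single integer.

Answer: 216

Derivation:
Op 1: register job_E */16 -> active={job_E:*/16}
Op 2: register job_D */4 -> active={job_D:*/4, job_E:*/16}
Op 3: register job_A */3 -> active={job_A:*/3, job_D:*/4, job_E:*/16}
Op 4: register job_E */16 -> active={job_A:*/3, job_D:*/4, job_E:*/16}
Op 5: register job_B */2 -> active={job_A:*/3, job_B:*/2, job_D:*/4, job_E:*/16}
Op 6: register job_B */16 -> active={job_A:*/3, job_B:*/16, job_D:*/4, job_E:*/16}
Op 7: register job_B */3 -> active={job_A:*/3, job_B:*/3, job_D:*/4, job_E:*/16}
Op 8: unregister job_E -> active={job_A:*/3, job_B:*/3, job_D:*/4}
Op 9: register job_A */3 -> active={job_A:*/3, job_B:*/3, job_D:*/4}
  job_A: interval 3, next fire after T=215 is 216
  job_B: interval 3, next fire after T=215 is 216
  job_D: interval 4, next fire after T=215 is 216
Earliest fire time = 216 (job job_A)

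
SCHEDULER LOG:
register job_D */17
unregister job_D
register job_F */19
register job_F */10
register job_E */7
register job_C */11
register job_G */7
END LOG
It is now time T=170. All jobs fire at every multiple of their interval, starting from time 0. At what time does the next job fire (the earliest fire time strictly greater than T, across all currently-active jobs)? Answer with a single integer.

Answer: 175

Derivation:
Op 1: register job_D */17 -> active={job_D:*/17}
Op 2: unregister job_D -> active={}
Op 3: register job_F */19 -> active={job_F:*/19}
Op 4: register job_F */10 -> active={job_F:*/10}
Op 5: register job_E */7 -> active={job_E:*/7, job_F:*/10}
Op 6: register job_C */11 -> active={job_C:*/11, job_E:*/7, job_F:*/10}
Op 7: register job_G */7 -> active={job_C:*/11, job_E:*/7, job_F:*/10, job_G:*/7}
  job_C: interval 11, next fire after T=170 is 176
  job_E: interval 7, next fire after T=170 is 175
  job_F: interval 10, next fire after T=170 is 180
  job_G: interval 7, next fire after T=170 is 175
Earliest fire time = 175 (job job_E)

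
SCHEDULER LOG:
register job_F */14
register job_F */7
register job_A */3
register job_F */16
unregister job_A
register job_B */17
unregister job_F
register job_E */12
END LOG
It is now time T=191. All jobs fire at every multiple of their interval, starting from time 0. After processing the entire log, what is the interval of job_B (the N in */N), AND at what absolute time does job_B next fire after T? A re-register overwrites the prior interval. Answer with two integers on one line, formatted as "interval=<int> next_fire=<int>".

Op 1: register job_F */14 -> active={job_F:*/14}
Op 2: register job_F */7 -> active={job_F:*/7}
Op 3: register job_A */3 -> active={job_A:*/3, job_F:*/7}
Op 4: register job_F */16 -> active={job_A:*/3, job_F:*/16}
Op 5: unregister job_A -> active={job_F:*/16}
Op 6: register job_B */17 -> active={job_B:*/17, job_F:*/16}
Op 7: unregister job_F -> active={job_B:*/17}
Op 8: register job_E */12 -> active={job_B:*/17, job_E:*/12}
Final interval of job_B = 17
Next fire of job_B after T=191: (191//17+1)*17 = 204

Answer: interval=17 next_fire=204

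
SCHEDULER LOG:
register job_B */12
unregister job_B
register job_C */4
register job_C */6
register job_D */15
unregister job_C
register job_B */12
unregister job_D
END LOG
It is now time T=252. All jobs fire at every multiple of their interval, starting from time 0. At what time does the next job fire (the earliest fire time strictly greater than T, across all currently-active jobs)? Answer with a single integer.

Op 1: register job_B */12 -> active={job_B:*/12}
Op 2: unregister job_B -> active={}
Op 3: register job_C */4 -> active={job_C:*/4}
Op 4: register job_C */6 -> active={job_C:*/6}
Op 5: register job_D */15 -> active={job_C:*/6, job_D:*/15}
Op 6: unregister job_C -> active={job_D:*/15}
Op 7: register job_B */12 -> active={job_B:*/12, job_D:*/15}
Op 8: unregister job_D -> active={job_B:*/12}
  job_B: interval 12, next fire after T=252 is 264
Earliest fire time = 264 (job job_B)

Answer: 264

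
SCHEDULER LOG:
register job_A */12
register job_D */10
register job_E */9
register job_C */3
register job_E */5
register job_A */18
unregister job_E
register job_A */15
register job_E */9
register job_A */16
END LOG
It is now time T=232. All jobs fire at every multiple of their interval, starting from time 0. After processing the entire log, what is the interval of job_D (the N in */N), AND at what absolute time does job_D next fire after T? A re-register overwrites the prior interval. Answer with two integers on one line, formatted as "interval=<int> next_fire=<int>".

Op 1: register job_A */12 -> active={job_A:*/12}
Op 2: register job_D */10 -> active={job_A:*/12, job_D:*/10}
Op 3: register job_E */9 -> active={job_A:*/12, job_D:*/10, job_E:*/9}
Op 4: register job_C */3 -> active={job_A:*/12, job_C:*/3, job_D:*/10, job_E:*/9}
Op 5: register job_E */5 -> active={job_A:*/12, job_C:*/3, job_D:*/10, job_E:*/5}
Op 6: register job_A */18 -> active={job_A:*/18, job_C:*/3, job_D:*/10, job_E:*/5}
Op 7: unregister job_E -> active={job_A:*/18, job_C:*/3, job_D:*/10}
Op 8: register job_A */15 -> active={job_A:*/15, job_C:*/3, job_D:*/10}
Op 9: register job_E */9 -> active={job_A:*/15, job_C:*/3, job_D:*/10, job_E:*/9}
Op 10: register job_A */16 -> active={job_A:*/16, job_C:*/3, job_D:*/10, job_E:*/9}
Final interval of job_D = 10
Next fire of job_D after T=232: (232//10+1)*10 = 240

Answer: interval=10 next_fire=240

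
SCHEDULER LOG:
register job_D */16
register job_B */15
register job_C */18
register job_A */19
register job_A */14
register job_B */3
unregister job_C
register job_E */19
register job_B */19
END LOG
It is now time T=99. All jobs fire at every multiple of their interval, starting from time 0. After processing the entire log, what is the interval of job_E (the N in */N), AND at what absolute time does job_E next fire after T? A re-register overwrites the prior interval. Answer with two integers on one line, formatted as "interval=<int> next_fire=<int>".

Op 1: register job_D */16 -> active={job_D:*/16}
Op 2: register job_B */15 -> active={job_B:*/15, job_D:*/16}
Op 3: register job_C */18 -> active={job_B:*/15, job_C:*/18, job_D:*/16}
Op 4: register job_A */19 -> active={job_A:*/19, job_B:*/15, job_C:*/18, job_D:*/16}
Op 5: register job_A */14 -> active={job_A:*/14, job_B:*/15, job_C:*/18, job_D:*/16}
Op 6: register job_B */3 -> active={job_A:*/14, job_B:*/3, job_C:*/18, job_D:*/16}
Op 7: unregister job_C -> active={job_A:*/14, job_B:*/3, job_D:*/16}
Op 8: register job_E */19 -> active={job_A:*/14, job_B:*/3, job_D:*/16, job_E:*/19}
Op 9: register job_B */19 -> active={job_A:*/14, job_B:*/19, job_D:*/16, job_E:*/19}
Final interval of job_E = 19
Next fire of job_E after T=99: (99//19+1)*19 = 114

Answer: interval=19 next_fire=114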